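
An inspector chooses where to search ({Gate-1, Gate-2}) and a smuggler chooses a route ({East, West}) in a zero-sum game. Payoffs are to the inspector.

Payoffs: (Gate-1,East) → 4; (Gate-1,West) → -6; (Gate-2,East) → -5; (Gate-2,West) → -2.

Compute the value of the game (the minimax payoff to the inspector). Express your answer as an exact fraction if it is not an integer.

-38/13

Row minima: Gate-1 → -6, Gate-2 → -5; maximin = -5.
Column maxima: East → 4, West → -2; minimax = -2.
-5 ≠ -2, so there is no saddle point; optimal play is mixed.
Let the inspector play Gate-1 with probability p. Expected payoff against East: 4p + (-5)(1−p) = 9p − 5; against West: (-6)p + (-2)(1−p) = −4p − 2.
Setting these equal: 9p − 5 = −4p − 2 ⇒ 13p = 3 ⇒ p = 3/13, and the value is (9)·(3/13) − 5 = -38/13.
For the smuggler: with q = P(East), equating Gate-1's and Gate-2's payoffs gives 10q − 6 = −3q − 2 ⇒ q = 4/13.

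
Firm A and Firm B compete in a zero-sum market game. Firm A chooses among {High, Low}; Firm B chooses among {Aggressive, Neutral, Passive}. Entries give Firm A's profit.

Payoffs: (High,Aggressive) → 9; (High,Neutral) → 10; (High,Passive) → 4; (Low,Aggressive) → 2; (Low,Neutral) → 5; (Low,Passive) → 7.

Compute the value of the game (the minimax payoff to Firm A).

Row minima: High → 4, Low → 2; maximin = 4.
Column maxima: Aggressive → 9, Neutral → 10, Passive → 7; minimax = 7.
4 ≠ 7, so there is no saddle point; optimal play is mixed.
Neutral is strictly dominated by Aggressive (it gives Firm A strictly more in every row), so Firm B never plays it.
On the remaining 2×2 (High, Low vs Aggressive, Passive):
Let Firm A play High with probability p. Expected payoff against Aggressive: 9p + 2(1−p) = 7p + 2; against Passive: 4p + 7(1−p) = −3p + 7.
Setting these equal: 7p + 2 = −3p + 7 ⇒ 10p = 5 ⇒ p = 1/2, and the value is (7)·(1/2) + 2 = 11/2.
For Firm B: with q = P(Aggressive), equating High's and Low's payoffs gives 5q + 4 = −5q + 7 ⇒ q = 3/10.

11/2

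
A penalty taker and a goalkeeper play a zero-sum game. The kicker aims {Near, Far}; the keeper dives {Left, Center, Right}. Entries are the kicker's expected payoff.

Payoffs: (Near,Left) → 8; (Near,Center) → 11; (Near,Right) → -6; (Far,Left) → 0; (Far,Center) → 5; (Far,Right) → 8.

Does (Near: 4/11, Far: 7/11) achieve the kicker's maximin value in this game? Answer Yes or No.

Yes

Against Left this mix gives (4/11)·8 + (7/11)·0 = 32/11.
Against Center this mix gives (4/11)·11 + (7/11)·5 = 79/11.
Against Right this mix gives (4/11)·(-6) + (7/11)·8 = 32/11.
All of the keeper's active replies (Left, Right) yield 32/11, and no column does worse for the kicker. The mix makes the keeper indifferent and guarantees 32/11, so it is optimal.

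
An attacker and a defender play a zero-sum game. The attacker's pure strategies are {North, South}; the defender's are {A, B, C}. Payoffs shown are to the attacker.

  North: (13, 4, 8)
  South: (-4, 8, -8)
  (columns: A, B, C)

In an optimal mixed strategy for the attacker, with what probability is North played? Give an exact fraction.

4/5

Row minima: North → 4, South → -8; maximin = 4.
Column maxima: A → 13, B → 8, C → 8; minimax = 8.
4 ≠ 8, so there is no saddle point; optimal play is mixed.
A is strictly dominated by C (it gives the attacker strictly more in every row), so the defender never plays it.
On the remaining 2×2 (North, South vs B, C):
Let the attacker play North with probability p. Expected payoff against B: 4p + 8(1−p) = −4p + 8; against C: 8p + (-8)(1−p) = 16p − 8.
Setting these equal: −4p + 8 = 16p − 8 ⇒ −20p = -16 ⇒ p = 4/5, and the value is (-4)·(4/5) + 8 = 24/5.
For the defender: with q = P(B), equating North's and South's payoffs gives −4q + 8 = 16q − 8 ⇒ q = 4/5.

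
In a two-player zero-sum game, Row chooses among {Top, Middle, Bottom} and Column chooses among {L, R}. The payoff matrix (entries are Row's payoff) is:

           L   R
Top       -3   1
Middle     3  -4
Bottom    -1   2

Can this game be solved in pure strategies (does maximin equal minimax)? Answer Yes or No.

No

Row minima: Top → -3, Middle → -4, Bottom → -1; maximin = -1.
Column maxima: L → 3, R → 2; minimax = 2.
-1 ≠ 2, so no pure-strategy equilibrium exists.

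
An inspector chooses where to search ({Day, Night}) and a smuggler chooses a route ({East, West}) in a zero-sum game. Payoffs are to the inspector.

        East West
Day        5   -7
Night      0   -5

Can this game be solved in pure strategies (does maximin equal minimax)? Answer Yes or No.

Yes

Row minima: Day → -7, Night → -5; maximin = -5.
Column maxima: East → 5, West → -5; minimax = -5.
maximin = minimax = -5, so a saddle point exists.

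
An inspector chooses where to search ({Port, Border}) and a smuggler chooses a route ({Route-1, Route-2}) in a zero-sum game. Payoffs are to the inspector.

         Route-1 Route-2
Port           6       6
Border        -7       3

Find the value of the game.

6

Row minima: Port → 6, Border → -7; maximin = 6.
Column maxima: Route-1 → 6, Route-2 → 6; minimax = 6.
Since maximin = minimax = 6, there is a saddle point and the value is 6.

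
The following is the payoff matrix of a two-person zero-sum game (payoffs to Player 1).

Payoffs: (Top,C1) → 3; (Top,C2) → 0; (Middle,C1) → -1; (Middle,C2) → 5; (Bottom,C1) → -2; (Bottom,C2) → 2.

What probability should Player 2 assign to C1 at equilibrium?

5/9

Row minima: Top → 0, Middle → -1, Bottom → -2; maximin = 0.
Column maxima: C1 → 3, C2 → 5; minimax = 3.
0 ≠ 3, so there is no saddle point; optimal play is mixed.
Bottom is strictly dominated by Middle, so Player 1 never plays it.
On the remaining 2×2 (Top, Middle vs C1, C2):
Let Player 1 play Top with probability p. Expected payoff against C1: 3p + (-1)(1−p) = 4p − 1; against C2: 0p + 5(1−p) = −5p + 5.
Setting these equal: 4p − 1 = −5p + 5 ⇒ 9p = 6 ⇒ p = 2/3, and the value is (4)·(2/3) − 1 = 5/3.
For Player 2: with q = P(C1), equating Top's and Middle's payoffs gives 3q = −6q + 5 ⇒ q = 5/9.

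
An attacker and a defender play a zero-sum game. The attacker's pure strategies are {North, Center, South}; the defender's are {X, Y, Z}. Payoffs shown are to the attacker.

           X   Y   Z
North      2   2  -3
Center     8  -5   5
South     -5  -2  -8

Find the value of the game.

-1/3

Row minima: North → -3, Center → -5, South → -8; maximin = -3.
Column maxima: X → 8, Y → 2, Z → 5; minimax = 2.
-3 ≠ 2, so there is no saddle point; optimal play is mixed.
South is strictly dominated by North, so the attacker never plays it.
X is strictly dominated by Z (it gives the attacker strictly more in every row), so the defender never plays it.
On the remaining 2×2 (North, Center vs Y, Z):
Let the attacker play North with probability p. Expected payoff against Y: 2p + (-5)(1−p) = 7p − 5; against Z: (-3)p + 5(1−p) = −8p + 5.
Setting these equal: 7p − 5 = −8p + 5 ⇒ 15p = 10 ⇒ p = 2/3, and the value is (7)·(2/3) − 5 = -1/3.
For the defender: with q = P(Y), equating North's and Center's payoffs gives 5q − 3 = −10q + 5 ⇒ q = 8/15.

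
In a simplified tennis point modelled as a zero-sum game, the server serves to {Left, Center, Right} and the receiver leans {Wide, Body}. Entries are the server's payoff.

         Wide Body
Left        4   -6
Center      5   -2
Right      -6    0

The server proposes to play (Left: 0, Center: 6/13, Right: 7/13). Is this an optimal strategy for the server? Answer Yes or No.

Yes

Against Wide this mix gives (6/13)·5 + (7/13)·(-6) = -12/13.
Against Body this mix gives (6/13)·(-2) + (7/13)·0 = -12/13.
All of the receiver's active replies (Wide, Body) yield -12/13, and no column does worse for the server. The mix makes the receiver indifferent and guarantees -12/13, so it is optimal.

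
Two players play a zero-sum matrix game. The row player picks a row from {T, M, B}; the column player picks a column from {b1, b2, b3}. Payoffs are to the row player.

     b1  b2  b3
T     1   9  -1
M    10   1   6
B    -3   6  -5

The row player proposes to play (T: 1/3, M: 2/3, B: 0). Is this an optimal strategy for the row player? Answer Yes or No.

Against b1 this mix gives (1/3)·1 + (2/3)·10 = 7.
Against b2 this mix gives (1/3)·9 + (2/3)·1 = 11/3.
Against b3 this mix gives (1/3)·(-1) + (2/3)·6 = 11/3.
All of the column player's active replies (b2, b3) yield 11/3, and no column does worse for the row player. The mix makes the column player indifferent and guarantees 11/3, so it is optimal.

Yes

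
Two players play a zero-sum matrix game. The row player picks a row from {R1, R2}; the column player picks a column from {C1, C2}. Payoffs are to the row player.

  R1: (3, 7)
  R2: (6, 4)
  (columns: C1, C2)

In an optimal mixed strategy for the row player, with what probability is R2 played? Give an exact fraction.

2/3

Row minima: R1 → 3, R2 → 4; maximin = 4.
Column maxima: C1 → 6, C2 → 7; minimax = 6.
4 ≠ 6, so there is no saddle point; optimal play is mixed.
Let the row player play R1 with probability p. Expected payoff against C1: 3p + 6(1−p) = −3p + 6; against C2: 7p + 4(1−p) = 3p + 4.
Setting these equal: −3p + 6 = 3p + 4 ⇒ −6p = -2 ⇒ p = 1/3, and the value is (-3)·(1/3) + 6 = 5.
For the column player: with q = P(C1), equating R1's and R2's payoffs gives −4q + 7 = 2q + 4 ⇒ q = 1/2.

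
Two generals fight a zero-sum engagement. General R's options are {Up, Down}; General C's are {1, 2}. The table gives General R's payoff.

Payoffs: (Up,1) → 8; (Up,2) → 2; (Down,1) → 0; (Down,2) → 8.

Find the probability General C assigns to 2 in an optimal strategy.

4/7

Row minima: Up → 2, Down → 0; maximin = 2.
Column maxima: 1 → 8, 2 → 8; minimax = 8.
2 ≠ 8, so there is no saddle point; optimal play is mixed.
Let General R play Up with probability p. Expected payoff against 1: 8p + 0(1−p) = 8p; against 2: 2p + 8(1−p) = −6p + 8.
Setting these equal: 8p = −6p + 8 ⇒ 14p = 8 ⇒ p = 4/7, and the value is (8)·(4/7) = 32/7.
For General C: with q = P(1), equating Up's and Down's payoffs gives 6q + 2 = −8q + 8 ⇒ q = 3/7.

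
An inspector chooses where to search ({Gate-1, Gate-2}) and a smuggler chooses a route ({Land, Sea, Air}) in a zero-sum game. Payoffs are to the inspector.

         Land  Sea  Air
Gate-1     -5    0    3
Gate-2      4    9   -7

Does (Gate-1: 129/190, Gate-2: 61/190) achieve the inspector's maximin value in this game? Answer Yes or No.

Against Land this mix gives (129/190)·(-5) + (61/190)·4 = -401/190.
Against Sea this mix gives (129/190)·0 + (61/190)·9 = 549/190.
Against Air this mix gives (129/190)·3 + (61/190)·(-7) = -4/19.
The smuggler will play Land, holding the inspector to -401/190. Shifting weight toward the row that does better against Land would raise this floor (the equalizing mix achieves -23/19 against both Land and Air), so the proposed strategy is not optimal.

No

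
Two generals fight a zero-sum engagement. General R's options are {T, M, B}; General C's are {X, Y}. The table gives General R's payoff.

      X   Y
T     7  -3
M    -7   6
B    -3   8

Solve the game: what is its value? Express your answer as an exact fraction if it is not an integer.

Row minima: T → -3, M → -7, B → -3; maximin = -3.
Column maxima: X → 7, Y → 8; minimax = 7.
-3 ≠ 7, so there is no saddle point; optimal play is mixed.
M is strictly dominated by B, so General R never plays it.
On the remaining 2×2 (T, B vs X, Y):
Let General R play T with probability p. Expected payoff against X: 7p + (-3)(1−p) = 10p − 3; against Y: (-3)p + 8(1−p) = −11p + 8.
Setting these equal: 10p − 3 = −11p + 8 ⇒ 21p = 11 ⇒ p = 11/21, and the value is (10)·(11/21) − 3 = 47/21.
For General C: with q = P(X), equating T's and B's payoffs gives 10q − 3 = −11q + 8 ⇒ q = 11/21.

47/21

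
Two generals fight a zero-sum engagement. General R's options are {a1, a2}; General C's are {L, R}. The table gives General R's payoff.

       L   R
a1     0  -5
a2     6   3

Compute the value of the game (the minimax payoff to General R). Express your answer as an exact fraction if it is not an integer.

Row minima: a1 → -5, a2 → 3; maximin = 3.
Column maxima: L → 6, R → 3; minimax = 3.
Since maximin = minimax = 3, there is a saddle point and the value is 3.

3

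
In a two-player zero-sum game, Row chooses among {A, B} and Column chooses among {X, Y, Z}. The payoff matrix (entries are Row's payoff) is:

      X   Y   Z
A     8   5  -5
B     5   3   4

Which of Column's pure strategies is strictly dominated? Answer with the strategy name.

Y holds Row's payoff strictly below X in every row: 5 < 8, 3 < 5.
So X is strictly dominated for Column.

X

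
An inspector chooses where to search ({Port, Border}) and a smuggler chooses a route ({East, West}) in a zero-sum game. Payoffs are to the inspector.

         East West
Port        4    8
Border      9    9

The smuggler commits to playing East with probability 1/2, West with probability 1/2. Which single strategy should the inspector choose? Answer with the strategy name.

Border

Expected payoff of Port: (1/2)·4 + (1/2)·8 = 6.
Expected payoff of Border: (1/2)·9 + (1/2)·9 = 9.
The largest is 9, so the inspector's best response is Border.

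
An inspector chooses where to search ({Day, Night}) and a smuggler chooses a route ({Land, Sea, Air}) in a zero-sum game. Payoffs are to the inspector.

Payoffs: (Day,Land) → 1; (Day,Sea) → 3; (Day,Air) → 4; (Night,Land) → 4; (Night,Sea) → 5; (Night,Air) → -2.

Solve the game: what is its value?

2

Row minima: Day → 1, Night → -2; maximin = 1.
Column maxima: Land → 4, Sea → 5, Air → 4; minimax = 4.
1 ≠ 4, so there is no saddle point; optimal play is mixed.
Sea is strictly dominated by Land (it gives the inspector strictly more in every row), so the smuggler never plays it.
On the remaining 2×2 (Day, Night vs Land, Air):
Let the inspector play Day with probability p. Expected payoff against Land: 1p + 4(1−p) = −3p + 4; against Air: 4p + (-2)(1−p) = 6p − 2.
Setting these equal: −3p + 4 = 6p − 2 ⇒ −9p = -6 ⇒ p = 2/3, and the value is (-3)·(2/3) + 4 = 2.
For the smuggler: with q = P(Land), equating Day's and Night's payoffs gives −3q + 4 = 6q − 2 ⇒ q = 2/3.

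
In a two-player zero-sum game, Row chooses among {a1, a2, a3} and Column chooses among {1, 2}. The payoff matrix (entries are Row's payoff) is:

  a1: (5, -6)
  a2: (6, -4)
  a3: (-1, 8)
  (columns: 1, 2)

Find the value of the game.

Row minima: a1 → -6, a2 → -4, a3 → -1; maximin = -1.
Column maxima: 1 → 6, 2 → 8; minimax = 6.
-1 ≠ 6, so there is no saddle point; optimal play is mixed.
a1 is strictly dominated by a2, so Row never plays it.
On the remaining 2×2 (a2, a3 vs 1, 2):
Let Row play a2 with probability p. Expected payoff against 1: 6p + (-1)(1−p) = 7p − 1; against 2: (-4)p + 8(1−p) = −12p + 8.
Setting these equal: 7p − 1 = −12p + 8 ⇒ 19p = 9 ⇒ p = 9/19, and the value is (7)·(9/19) − 1 = 44/19.
For Column: with q = P(1), equating a2's and a3's payoffs gives 10q − 4 = −9q + 8 ⇒ q = 12/19.

44/19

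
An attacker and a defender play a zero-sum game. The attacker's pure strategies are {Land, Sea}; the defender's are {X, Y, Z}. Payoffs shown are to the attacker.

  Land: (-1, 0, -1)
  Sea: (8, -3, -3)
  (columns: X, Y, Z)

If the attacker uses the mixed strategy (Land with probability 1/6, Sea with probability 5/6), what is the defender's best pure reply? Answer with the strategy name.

If the defender plays X, the attacker's expected payoff is (1/6)·(-1) + (5/6)·8 = 13/2.
If the defender plays Y, the attacker's expected payoff is (1/6)·0 + (5/6)·(-3) = -5/2.
If the defender plays Z, the attacker's expected payoff is (1/6)·(-1) + (5/6)·(-3) = -8/3.
The defender minimizes the attacker's payoff; the smallest is -8/3, so the best response is Z.

Z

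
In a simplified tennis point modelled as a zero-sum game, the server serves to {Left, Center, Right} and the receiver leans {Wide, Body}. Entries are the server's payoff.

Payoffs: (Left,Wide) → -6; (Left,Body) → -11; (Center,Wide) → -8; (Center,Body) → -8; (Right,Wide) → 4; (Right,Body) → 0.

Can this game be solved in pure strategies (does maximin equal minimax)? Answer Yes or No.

Row minima: Left → -11, Center → -8, Right → 0; maximin = 0.
Column maxima: Wide → 4, Body → 0; minimax = 0.
maximin = minimax = 0, so a saddle point exists.

Yes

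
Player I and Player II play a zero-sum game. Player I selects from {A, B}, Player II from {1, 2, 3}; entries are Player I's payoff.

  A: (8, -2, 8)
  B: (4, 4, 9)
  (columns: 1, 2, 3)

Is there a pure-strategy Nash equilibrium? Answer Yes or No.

Row minima: A → -2, B → 4; maximin = 4.
Column maxima: 1 → 8, 2 → 4, 3 → 9; minimax = 4.
maximin = minimax = 4, so a saddle point exists.

Yes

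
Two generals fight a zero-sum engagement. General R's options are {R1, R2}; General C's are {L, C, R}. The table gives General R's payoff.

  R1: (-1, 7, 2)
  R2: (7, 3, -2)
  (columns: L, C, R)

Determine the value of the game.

Row minima: R1 → -1, R2 → -2; maximin = -1.
Column maxima: L → 7, C → 7, R → 2; minimax = 2.
-1 ≠ 2, so there is no saddle point; optimal play is mixed.
C is strictly dominated by R (it gives General R strictly more in every row), so General C never plays it.
On the remaining 2×2 (R1, R2 vs L, R):
Let General R play R1 with probability p. Expected payoff against L: (-1)p + 7(1−p) = −8p + 7; against R: 2p + (-2)(1−p) = 4p − 2.
Setting these equal: −8p + 7 = 4p − 2 ⇒ −12p = -9 ⇒ p = 3/4, and the value is (-8)·(3/4) + 7 = 1.
For General C: with q = P(L), equating R1's and R2's payoffs gives −3q + 2 = 9q − 2 ⇒ q = 1/3.

1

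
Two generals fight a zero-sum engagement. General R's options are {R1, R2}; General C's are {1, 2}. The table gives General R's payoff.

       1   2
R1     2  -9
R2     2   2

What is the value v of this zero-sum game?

Row minima: R1 → -9, R2 → 2; maximin = 2.
Column maxima: 1 → 2, 2 → 2; minimax = 2.
Since maximin = minimax = 2, there is a saddle point and the value is 2.

2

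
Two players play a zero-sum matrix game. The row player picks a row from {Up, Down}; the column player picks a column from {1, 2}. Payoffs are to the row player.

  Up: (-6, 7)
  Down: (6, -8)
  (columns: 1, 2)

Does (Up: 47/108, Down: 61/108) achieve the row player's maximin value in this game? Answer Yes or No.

No

Against 1 this mix gives (47/108)·(-6) + (61/108)·6 = 7/9.
Against 2 this mix gives (47/108)·7 + (61/108)·(-8) = -53/36.
The column player will play 2, holding the row player to -53/36. Shifting weight toward the row that does better against 2 would raise this floor (the equalizing mix achieves -2/9 against both 2 and 1), so the proposed strategy is not optimal.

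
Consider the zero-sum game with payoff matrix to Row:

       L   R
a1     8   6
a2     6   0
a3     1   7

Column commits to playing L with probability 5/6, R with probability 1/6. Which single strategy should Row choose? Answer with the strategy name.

Expected payoff of a1: (5/6)·8 + (1/6)·6 = 23/3.
Expected payoff of a2: (5/6)·6 + (1/6)·0 = 5.
Expected payoff of a3: (5/6)·1 + (1/6)·7 = 2.
The largest is 23/3, so Row's best response is a1.

a1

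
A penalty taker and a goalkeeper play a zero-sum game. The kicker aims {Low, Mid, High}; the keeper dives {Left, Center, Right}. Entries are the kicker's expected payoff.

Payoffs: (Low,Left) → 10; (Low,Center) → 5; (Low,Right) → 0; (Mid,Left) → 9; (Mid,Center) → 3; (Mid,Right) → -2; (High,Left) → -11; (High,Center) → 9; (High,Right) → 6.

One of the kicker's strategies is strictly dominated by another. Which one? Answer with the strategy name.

Low gives a strictly higher payoff than Mid against every column: 10 > 9, 5 > 3, 0 > -2.
So Mid is strictly dominated and the kicker never plays it.

Mid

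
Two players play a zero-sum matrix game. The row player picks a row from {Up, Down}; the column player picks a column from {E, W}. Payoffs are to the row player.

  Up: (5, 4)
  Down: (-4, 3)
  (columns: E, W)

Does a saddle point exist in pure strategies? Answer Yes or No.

Yes

Row minima: Up → 4, Down → -4; maximin = 4.
Column maxima: E → 5, W → 4; minimax = 4.
maximin = minimax = 4, so a saddle point exists.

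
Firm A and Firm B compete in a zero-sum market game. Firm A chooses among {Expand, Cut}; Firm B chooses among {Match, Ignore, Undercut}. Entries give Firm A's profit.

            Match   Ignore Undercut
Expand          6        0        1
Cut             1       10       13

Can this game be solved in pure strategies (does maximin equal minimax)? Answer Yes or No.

No

Row minima: Expand → 0, Cut → 1; maximin = 1.
Column maxima: Match → 6, Ignore → 10, Undercut → 13; minimax = 6.
1 ≠ 6, so no pure-strategy equilibrium exists.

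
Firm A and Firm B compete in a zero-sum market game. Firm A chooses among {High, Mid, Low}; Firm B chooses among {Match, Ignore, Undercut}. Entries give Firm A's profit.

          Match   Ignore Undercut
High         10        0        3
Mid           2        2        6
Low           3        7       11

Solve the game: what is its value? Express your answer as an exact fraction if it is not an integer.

5

Row minima: High → 0, Mid → 2, Low → 3; maximin = 3.
Column maxima: Match → 10, Ignore → 7, Undercut → 11; minimax = 7.
3 ≠ 7, so there is no saddle point; optimal play is mixed.
Mid is strictly dominated by Low, so Firm A never plays it.
Undercut is strictly dominated by Ignore (it gives Firm A strictly more in every row), so Firm B never plays it.
On the remaining 2×2 (High, Low vs Match, Ignore):
Let Firm A play High with probability p. Expected payoff against Match: 10p + 3(1−p) = 7p + 3; against Ignore: 0p + 7(1−p) = −7p + 7.
Setting these equal: 7p + 3 = −7p + 7 ⇒ 14p = 4 ⇒ p = 2/7, and the value is (7)·(2/7) + 3 = 5.
For Firm B: with q = P(Match), equating High's and Low's payoffs gives 10q = −4q + 7 ⇒ q = 1/2.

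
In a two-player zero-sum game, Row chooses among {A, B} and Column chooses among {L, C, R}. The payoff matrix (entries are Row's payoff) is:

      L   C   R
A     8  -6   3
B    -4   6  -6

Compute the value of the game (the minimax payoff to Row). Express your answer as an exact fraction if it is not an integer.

Row minima: A → -6, B → -6; maximin = -6.
Column maxima: L → 8, C → 6, R → 3; minimax = 3.
-6 ≠ 3, so there is no saddle point; optimal play is mixed.
L is strictly dominated by R (it gives Row strictly more in every row), so Column never plays it.
On the remaining 2×2 (A, B vs C, R):
Let Row play A with probability p. Expected payoff against C: (-6)p + 6(1−p) = −12p + 6; against R: 3p + (-6)(1−p) = 9p − 6.
Setting these equal: −12p + 6 = 9p − 6 ⇒ −21p = -12 ⇒ p = 4/7, and the value is (-12)·(4/7) + 6 = -6/7.
For Column: with q = P(C), equating A's and B's payoffs gives −9q + 3 = 12q − 6 ⇒ q = 3/7.

-6/7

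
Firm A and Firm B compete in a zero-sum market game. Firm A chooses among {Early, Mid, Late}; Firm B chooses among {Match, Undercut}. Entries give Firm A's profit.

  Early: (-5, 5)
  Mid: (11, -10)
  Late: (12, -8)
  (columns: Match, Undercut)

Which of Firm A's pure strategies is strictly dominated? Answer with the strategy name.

Mid

Late gives a strictly higher payoff than Mid against every column: 12 > 11, -8 > -10.
So Mid is strictly dominated and Firm A never plays it.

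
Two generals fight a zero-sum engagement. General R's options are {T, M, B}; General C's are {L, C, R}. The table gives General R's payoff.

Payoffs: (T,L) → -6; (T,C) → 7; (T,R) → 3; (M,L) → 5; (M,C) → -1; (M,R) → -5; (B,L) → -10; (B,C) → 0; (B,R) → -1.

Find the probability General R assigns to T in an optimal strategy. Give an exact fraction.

10/19

Row minima: T → -6, M → -5, B → -10; maximin = -5.
Column maxima: L → 5, C → 7, R → 3; minimax = 3.
-5 ≠ 3, so there is no saddle point; optimal play is mixed.
B is strictly dominated by T, so General R never plays it.
C is strictly dominated by R (it gives General R strictly more in every row), so General C never plays it.
On the remaining 2×2 (T, M vs L, R):
Let General R play T with probability p. Expected payoff against L: (-6)p + 5(1−p) = −11p + 5; against R: 3p + (-5)(1−p) = 8p − 5.
Setting these equal: −11p + 5 = 8p − 5 ⇒ −19p = -10 ⇒ p = 10/19, and the value is (-11)·(10/19) + 5 = -15/19.
For General C: with q = P(L), equating T's and M's payoffs gives −9q + 3 = 10q − 5 ⇒ q = 8/19.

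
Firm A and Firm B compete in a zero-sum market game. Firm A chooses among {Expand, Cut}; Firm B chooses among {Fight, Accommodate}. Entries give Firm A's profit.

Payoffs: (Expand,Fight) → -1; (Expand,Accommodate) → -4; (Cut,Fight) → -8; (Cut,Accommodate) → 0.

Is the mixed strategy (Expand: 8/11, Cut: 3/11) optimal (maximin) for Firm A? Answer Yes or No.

Against Fight this mix gives (8/11)·(-1) + (3/11)·(-8) = -32/11.
Against Accommodate this mix gives (8/11)·(-4) + (3/11)·0 = -32/11.
All of Firm B's active replies (Fight, Accommodate) yield -32/11, and no column does worse for Firm A. The mix makes Firm B indifferent and guarantees -32/11, so it is optimal.

Yes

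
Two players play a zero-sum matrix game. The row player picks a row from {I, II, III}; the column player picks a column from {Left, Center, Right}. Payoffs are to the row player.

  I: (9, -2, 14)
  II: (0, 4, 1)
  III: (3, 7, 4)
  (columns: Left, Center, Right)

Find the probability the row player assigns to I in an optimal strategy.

Row minima: I → -2, II → 0, III → 3; maximin = 3.
Column maxima: Left → 9, Center → 7, Right → 14; minimax = 7.
3 ≠ 7, so there is no saddle point; optimal play is mixed.
II is strictly dominated by III, so the row player never plays it.
Right is strictly dominated by Left (it gives the row player strictly more in every row), so the column player never plays it.
On the remaining 2×2 (I, III vs Left, Center):
Let the row player play I with probability p. Expected payoff against Left: 9p + 3(1−p) = 6p + 3; against Center: (-2)p + 7(1−p) = −9p + 7.
Setting these equal: 6p + 3 = −9p + 7 ⇒ 15p = 4 ⇒ p = 4/15, and the value is (6)·(4/15) + 3 = 23/5.
For the column player: with q = P(Left), equating I's and III's payoffs gives 11q − 2 = −4q + 7 ⇒ q = 3/5.

4/15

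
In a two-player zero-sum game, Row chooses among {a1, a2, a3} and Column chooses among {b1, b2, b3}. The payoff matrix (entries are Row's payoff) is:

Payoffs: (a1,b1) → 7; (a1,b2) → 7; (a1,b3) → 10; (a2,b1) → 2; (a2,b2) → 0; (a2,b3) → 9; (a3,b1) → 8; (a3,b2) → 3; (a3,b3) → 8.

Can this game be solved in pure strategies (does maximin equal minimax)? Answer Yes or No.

Yes

Row minima: a1 → 7, a2 → 0, a3 → 3; maximin = 7.
Column maxima: b1 → 8, b2 → 7, b3 → 10; minimax = 7.
maximin = minimax = 7, so a saddle point exists.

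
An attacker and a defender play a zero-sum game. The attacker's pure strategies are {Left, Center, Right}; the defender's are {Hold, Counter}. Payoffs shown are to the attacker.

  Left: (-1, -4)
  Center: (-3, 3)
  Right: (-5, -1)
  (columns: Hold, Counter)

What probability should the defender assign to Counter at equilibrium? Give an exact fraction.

Row minima: Left → -4, Center → -3, Right → -5; maximin = -3.
Column maxima: Hold → -1, Counter → 3; minimax = -1.
-3 ≠ -1, so there is no saddle point; optimal play is mixed.
Right is strictly dominated by Center, so the attacker never plays it.
On the remaining 2×2 (Left, Center vs Hold, Counter):
Let the attacker play Left with probability p. Expected payoff against Hold: (-1)p + (-3)(1−p) = 2p − 3; against Counter: (-4)p + 3(1−p) = −7p + 3.
Setting these equal: 2p − 3 = −7p + 3 ⇒ 9p = 6 ⇒ p = 2/3, and the value is (2)·(2/3) − 3 = -5/3.
For the defender: with q = P(Hold), equating Left's and Center's payoffs gives 3q − 4 = −6q + 3 ⇒ q = 7/9.

2/9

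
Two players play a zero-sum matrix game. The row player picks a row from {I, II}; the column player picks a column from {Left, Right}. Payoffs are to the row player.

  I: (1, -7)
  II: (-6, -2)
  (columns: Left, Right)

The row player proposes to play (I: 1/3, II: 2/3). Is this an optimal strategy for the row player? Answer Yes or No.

Yes

Against Left this mix gives (1/3)·1 + (2/3)·(-6) = -11/3.
Against Right this mix gives (1/3)·(-7) + (2/3)·(-2) = -11/3.
All of the column player's active replies (Left, Right) yield -11/3, and no column does worse for the row player. The mix makes the column player indifferent and guarantees -11/3, so it is optimal.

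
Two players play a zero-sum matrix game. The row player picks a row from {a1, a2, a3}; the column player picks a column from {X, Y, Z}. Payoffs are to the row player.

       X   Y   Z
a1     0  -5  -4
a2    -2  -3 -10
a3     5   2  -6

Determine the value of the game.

Row minima: a1 → -5, a2 → -10, a3 → -6; maximin = -5.
Column maxima: X → 5, Y → 2, Z → -4; minimax = -4.
-5 ≠ -4, so there is no saddle point; optimal play is mixed.
a2 is strictly dominated by a3, so the row player never plays it.
X is strictly dominated by Y (it gives the row player strictly more in every row), so the column player never plays it.
On the remaining 2×2 (a1, a3 vs Y, Z):
Let the row player play a1 with probability p. Expected payoff against Y: (-5)p + 2(1−p) = −7p + 2; against Z: (-4)p + (-6)(1−p) = 2p − 6.
Setting these equal: −7p + 2 = 2p − 6 ⇒ −9p = -8 ⇒ p = 8/9, and the value is (-7)·(8/9) + 2 = -38/9.
For the column player: with q = P(Y), equating a1's and a3's payoffs gives −q − 4 = 8q − 6 ⇒ q = 2/9.

-38/9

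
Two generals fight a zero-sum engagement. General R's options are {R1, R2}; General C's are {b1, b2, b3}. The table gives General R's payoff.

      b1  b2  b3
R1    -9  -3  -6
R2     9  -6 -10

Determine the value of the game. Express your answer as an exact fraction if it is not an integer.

Row minima: R1 → -9, R2 → -10; maximin = -9.
Column maxima: b1 → 9, b2 → -3, b3 → -6; minimax = -6.
-9 ≠ -6, so there is no saddle point; optimal play is mixed.
b2 is strictly dominated by b3 (it gives General R strictly more in every row), so General C never plays it.
On the remaining 2×2 (R1, R2 vs b1, b3):
Let General R play R1 with probability p. Expected payoff against b1: (-9)p + 9(1−p) = −18p + 9; against b3: (-6)p + (-10)(1−p) = 4p − 10.
Setting these equal: −18p + 9 = 4p − 10 ⇒ −22p = -19 ⇒ p = 19/22, and the value is (-18)·(19/22) + 9 = -72/11.
For General C: with q = P(b1), equating R1's and R2's payoffs gives −3q − 6 = 19q − 10 ⇒ q = 2/11.

-72/11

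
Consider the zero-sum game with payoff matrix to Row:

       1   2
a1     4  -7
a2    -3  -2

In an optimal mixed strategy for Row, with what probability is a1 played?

1/12

Row minima: a1 → -7, a2 → -3; maximin = -3.
Column maxima: 1 → 4, 2 → -2; minimax = -2.
-3 ≠ -2, so there is no saddle point; optimal play is mixed.
Let Row play a1 with probability p. Expected payoff against 1: 4p + (-3)(1−p) = 7p − 3; against 2: (-7)p + (-2)(1−p) = −5p − 2.
Setting these equal: 7p − 3 = −5p − 2 ⇒ 12p = 1 ⇒ p = 1/12, and the value is (7)·(1/12) − 3 = -29/12.
For Column: with q = P(1), equating a1's and a2's payoffs gives 11q − 7 = −q − 2 ⇒ q = 5/12.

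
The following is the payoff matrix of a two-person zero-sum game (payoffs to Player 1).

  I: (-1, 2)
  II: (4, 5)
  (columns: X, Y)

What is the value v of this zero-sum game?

Row minima: I → -1, II → 4; maximin = 4.
Column maxima: X → 4, Y → 5; minimax = 4.
Since maximin = minimax = 4, there is a saddle point and the value is 4.

4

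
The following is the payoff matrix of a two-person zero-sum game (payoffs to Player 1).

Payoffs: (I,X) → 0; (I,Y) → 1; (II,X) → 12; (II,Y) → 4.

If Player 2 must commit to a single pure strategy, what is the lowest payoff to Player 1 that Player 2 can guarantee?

4

Column maxima: X → 12, Y → 4.
The smallest of these is 4.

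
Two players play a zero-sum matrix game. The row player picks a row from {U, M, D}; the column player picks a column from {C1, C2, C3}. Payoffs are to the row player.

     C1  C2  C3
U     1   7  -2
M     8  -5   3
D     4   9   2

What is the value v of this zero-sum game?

Row minima: U → -2, M → -5, D → 2; maximin = 2.
Column maxima: C1 → 8, C2 → 9, C3 → 3; minimax = 3.
2 ≠ 3, so there is no saddle point; optimal play is mixed.
U is strictly dominated by D, so the row player never plays it.
C1 is strictly dominated by C3 (it gives the row player strictly more in every row), so the column player never plays it.
On the remaining 2×2 (M, D vs C2, C3):
Let the row player play M with probability p. Expected payoff against C2: (-5)p + 9(1−p) = −14p + 9; against C3: 3p + 2(1−p) = p + 2.
Setting these equal: −14p + 9 = p + 2 ⇒ −15p = -7 ⇒ p = 7/15, and the value is (-14)·(7/15) + 9 = 37/15.
For the column player: with q = P(C2), equating M's and D's payoffs gives −8q + 3 = 7q + 2 ⇒ q = 1/15.

37/15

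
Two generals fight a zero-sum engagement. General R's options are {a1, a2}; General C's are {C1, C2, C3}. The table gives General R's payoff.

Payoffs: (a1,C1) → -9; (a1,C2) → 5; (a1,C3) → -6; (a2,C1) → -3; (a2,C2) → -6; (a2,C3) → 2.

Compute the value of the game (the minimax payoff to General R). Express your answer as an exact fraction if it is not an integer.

-69/17

Row minima: a1 → -9, a2 → -6; maximin = -6.
Column maxima: C1 → -3, C2 → 5, C3 → 2; minimax = -3.
-6 ≠ -3, so there is no saddle point; optimal play is mixed.
C3 is strictly dominated by C1 (it gives General R strictly more in every row), so General C never plays it.
On the remaining 2×2 (a1, a2 vs C1, C2):
Let General R play a1 with probability p. Expected payoff against C1: (-9)p + (-3)(1−p) = −6p − 3; against C2: 5p + (-6)(1−p) = 11p − 6.
Setting these equal: −6p − 3 = 11p − 6 ⇒ −17p = -3 ⇒ p = 3/17, and the value is (-6)·(3/17) − 3 = -69/17.
For General C: with q = P(C1), equating a1's and a2's payoffs gives −14q + 5 = 3q − 6 ⇒ q = 11/17.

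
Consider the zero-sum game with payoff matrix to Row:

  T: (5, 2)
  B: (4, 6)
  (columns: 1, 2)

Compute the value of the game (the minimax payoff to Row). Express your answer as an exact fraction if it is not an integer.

Row minima: T → 2, B → 4; maximin = 4.
Column maxima: 1 → 5, 2 → 6; minimax = 5.
4 ≠ 5, so there is no saddle point; optimal play is mixed.
Let Row play T with probability p. Expected payoff against 1: 5p + 4(1−p) = p + 4; against 2: 2p + 6(1−p) = −4p + 6.
Setting these equal: p + 4 = −4p + 6 ⇒ 5p = 2 ⇒ p = 2/5, and the value is (1)·(2/5) + 4 = 22/5.
For Column: with q = P(1), equating T's and B's payoffs gives 3q + 2 = −2q + 6 ⇒ q = 4/5.

22/5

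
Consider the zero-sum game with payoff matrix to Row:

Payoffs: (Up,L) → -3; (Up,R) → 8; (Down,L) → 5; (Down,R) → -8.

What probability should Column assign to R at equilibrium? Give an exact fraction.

Row minima: Up → -3, Down → -8; maximin = -3.
Column maxima: L → 5, R → 8; minimax = 5.
-3 ≠ 5, so there is no saddle point; optimal play is mixed.
Let Row play Up with probability p. Expected payoff against L: (-3)p + 5(1−p) = −8p + 5; against R: 8p + (-8)(1−p) = 16p − 8.
Setting these equal: −8p + 5 = 16p − 8 ⇒ −24p = -13 ⇒ p = 13/24, and the value is (-8)·(13/24) + 5 = 2/3.
For Column: with q = P(L), equating Up's and Down's payoffs gives −11q + 8 = 13q − 8 ⇒ q = 2/3.

1/3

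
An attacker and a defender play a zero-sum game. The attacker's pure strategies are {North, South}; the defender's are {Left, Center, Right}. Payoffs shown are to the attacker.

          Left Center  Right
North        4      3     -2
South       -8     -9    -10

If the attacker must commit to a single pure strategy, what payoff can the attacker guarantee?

-2

Row minima: North → -2, South → -10.
The best of these is -2.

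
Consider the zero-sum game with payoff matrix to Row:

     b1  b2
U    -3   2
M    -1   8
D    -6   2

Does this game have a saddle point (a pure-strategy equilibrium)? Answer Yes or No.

Row minima: U → -3, M → -1, D → -6; maximin = -1.
Column maxima: b1 → -1, b2 → 8; minimax = -1.
maximin = minimax = -1, so a saddle point exists.

Yes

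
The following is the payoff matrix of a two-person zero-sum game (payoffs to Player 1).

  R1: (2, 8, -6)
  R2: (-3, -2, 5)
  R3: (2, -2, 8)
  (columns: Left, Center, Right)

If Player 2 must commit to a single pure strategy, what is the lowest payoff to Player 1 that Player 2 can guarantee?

Column maxima: Left → 2, Center → 8, Right → 8.
The smallest of these is 2.

2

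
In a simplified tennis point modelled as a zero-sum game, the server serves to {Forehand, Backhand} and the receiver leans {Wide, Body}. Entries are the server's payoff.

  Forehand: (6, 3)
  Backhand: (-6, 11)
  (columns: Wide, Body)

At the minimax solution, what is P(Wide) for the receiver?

Row minima: Forehand → 3, Backhand → -6; maximin = 3.
Column maxima: Wide → 6, Body → 11; minimax = 6.
3 ≠ 6, so there is no saddle point; optimal play is mixed.
Let the server play Forehand with probability p. Expected payoff against Wide: 6p + (-6)(1−p) = 12p − 6; against Body: 3p + 11(1−p) = −8p + 11.
Setting these equal: 12p − 6 = −8p + 11 ⇒ 20p = 17 ⇒ p = 17/20, and the value is (12)·(17/20) − 6 = 21/5.
For the receiver: with q = P(Wide), equating Forehand's and Backhand's payoffs gives 3q + 3 = −17q + 11 ⇒ q = 2/5.

2/5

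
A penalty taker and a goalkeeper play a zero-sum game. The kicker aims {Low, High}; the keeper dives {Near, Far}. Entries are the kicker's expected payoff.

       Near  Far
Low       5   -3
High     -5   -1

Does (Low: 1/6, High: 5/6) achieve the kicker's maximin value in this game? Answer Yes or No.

Against Near this mix gives (1/6)·5 + (5/6)·(-5) = -10/3.
Against Far this mix gives (1/6)·(-3) + (5/6)·(-1) = -4/3.
The keeper will play Near, holding the kicker to -10/3. Shifting weight toward the row that does better against Near would raise this floor (the equalizing mix achieves -5/3 against both Near and Far), so the proposed strategy is not optimal.

No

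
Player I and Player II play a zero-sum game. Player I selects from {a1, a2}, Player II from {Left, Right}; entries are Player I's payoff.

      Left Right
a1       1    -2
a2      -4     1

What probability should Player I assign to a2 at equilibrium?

Row minima: a1 → -2, a2 → -4; maximin = -2.
Column maxima: Left → 1, Right → 1; minimax = 1.
-2 ≠ 1, so there is no saddle point; optimal play is mixed.
Let Player I play a1 with probability p. Expected payoff against Left: 1p + (-4)(1−p) = 5p − 4; against Right: (-2)p + 1(1−p) = −3p + 1.
Setting these equal: 5p − 4 = −3p + 1 ⇒ 8p = 5 ⇒ p = 5/8, and the value is (5)·(5/8) − 4 = -7/8.
For Player II: with q = P(Left), equating a1's and a2's payoffs gives 3q − 2 = −5q + 1 ⇒ q = 3/8.

3/8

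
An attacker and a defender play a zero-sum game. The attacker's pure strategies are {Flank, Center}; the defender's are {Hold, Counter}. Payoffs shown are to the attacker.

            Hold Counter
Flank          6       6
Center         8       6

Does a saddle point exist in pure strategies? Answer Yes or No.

Row minima: Flank → 6, Center → 6; maximin = 6.
Column maxima: Hold → 8, Counter → 6; minimax = 6.
maximin = minimax = 6, so a saddle point exists.

Yes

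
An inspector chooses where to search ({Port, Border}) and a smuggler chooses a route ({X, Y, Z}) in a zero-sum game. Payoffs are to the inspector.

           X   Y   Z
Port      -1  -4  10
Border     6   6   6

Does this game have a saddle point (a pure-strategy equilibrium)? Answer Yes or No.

Yes

Row minima: Port → -4, Border → 6; maximin = 6.
Column maxima: X → 6, Y → 6, Z → 10; minimax = 6.
maximin = minimax = 6, so a saddle point exists.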